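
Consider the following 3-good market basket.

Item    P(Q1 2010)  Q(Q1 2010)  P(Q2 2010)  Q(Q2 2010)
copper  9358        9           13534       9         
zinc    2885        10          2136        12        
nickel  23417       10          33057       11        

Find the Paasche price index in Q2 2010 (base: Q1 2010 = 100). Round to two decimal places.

Paasche price index uses current-period quantities as weights.
ΣP(Q2 2010)·Q(Q2 2010) = 13534×9 + 2136×12 + 33057×11 = 121806 + 25632 + 363627 = 511065
ΣP(Q1 2010)·Q(Q2 2010) = 9358×9 + 2885×12 + 23417×11 = 84222 + 34620 + 257587 = 376429
Index = 511065 / 376429 × 100 = 135.7666

135.77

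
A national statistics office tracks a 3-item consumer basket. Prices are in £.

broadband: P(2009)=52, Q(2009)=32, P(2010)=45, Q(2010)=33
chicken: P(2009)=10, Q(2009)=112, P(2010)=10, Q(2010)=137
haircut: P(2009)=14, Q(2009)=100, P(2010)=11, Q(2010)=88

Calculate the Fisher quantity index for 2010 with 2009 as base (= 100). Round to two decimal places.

103.83

Laspeyres component (base-period weights):
ΣP(2009)Q(2010) = 52×33 + 10×137 + 14×88 = 1716 + 1370 + 1232 = 4318
ΣP(2009)Q(2009) = 52×32 + 10×112 + 14×100 = 1664 + 1120 + 1400 = 4184
L = 4318 / 4184 × 100 = 103.2027
Paasche component (current-period weights):
ΣP(2010)Q(2010) = 45×33 + 10×137 + 11×88 = 1485 + 1370 + 968 = 3823
ΣP(2010)Q(2009) = 45×32 + 10×112 + 11×100 = 1440 + 1120 + 1100 = 3660
P = 3823 / 3660 × 100 = 104.4536
Fisher = √(L × P) = √(103.2027 × 104.4536) = 103.8262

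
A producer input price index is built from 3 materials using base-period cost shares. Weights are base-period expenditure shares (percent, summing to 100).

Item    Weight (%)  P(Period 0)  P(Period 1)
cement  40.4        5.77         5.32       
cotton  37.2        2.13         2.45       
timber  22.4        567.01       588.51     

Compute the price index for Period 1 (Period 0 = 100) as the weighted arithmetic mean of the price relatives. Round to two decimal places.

103.29

cement: 40.4 × (5.32/5.77) = 40.4 × 0.922010 = 37.2492
cotton: 37.2 × (2.45/2.13) = 37.2 × 1.150235 = 42.7887
timber: 22.4 × (588.51/567.01) = 22.4 × 1.037918 = 23.2494
Index = Σ wᵢ·(p₁ᵢ/p₀ᵢ) = 37.2492 + 42.7887 + 23.2494 = 103.2873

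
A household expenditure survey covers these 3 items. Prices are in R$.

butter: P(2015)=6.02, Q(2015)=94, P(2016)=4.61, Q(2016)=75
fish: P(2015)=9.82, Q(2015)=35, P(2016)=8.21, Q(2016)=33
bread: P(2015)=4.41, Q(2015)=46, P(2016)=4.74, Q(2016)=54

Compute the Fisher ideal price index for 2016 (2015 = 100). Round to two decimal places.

Laspeyres component (base-period weights):
ΣP(2016)Q(2015) = 4.61×94 + 8.21×35 + 4.74×46 = 433.34 + 287.35 + 218.04 = 938.73
ΣP(2015)Q(2015) = 6.02×94 + 9.82×35 + 4.41×46 = 565.88 + 343.7 + 202.86 = 1112.44
L = 938.73 / 1112.44 × 100 = 84.3848
Paasche component (current-period weights):
ΣP(2016)Q(2016) = 4.61×75 + 8.21×33 + 4.74×54 = 345.75 + 270.93 + 255.96 = 872.64
ΣP(2015)Q(2016) = 6.02×75 + 9.82×33 + 4.41×54 = 451.5 + 324.06 + 238.14 = 1013.7
P = 872.64 / 1013.7 × 100 = 86.0846
Fisher = √(L × P) = √(84.3848 × 86.0846) = 85.2305

85.23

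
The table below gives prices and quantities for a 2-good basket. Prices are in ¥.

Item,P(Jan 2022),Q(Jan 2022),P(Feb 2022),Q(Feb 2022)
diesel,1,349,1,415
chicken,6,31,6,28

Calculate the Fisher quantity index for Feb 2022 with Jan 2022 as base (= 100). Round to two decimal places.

Laspeyres component (base-period weights):
ΣP(Jan 2022)Q(Feb 2022) = 1×415 + 6×28 = 415 + 168 = 583
ΣP(Jan 2022)Q(Jan 2022) = 1×349 + 6×31 = 349 + 186 = 535
L = 583 / 535 × 100 = 108.9720
Paasche component (current-period weights):
ΣP(Feb 2022)Q(Feb 2022) = 1×415 + 6×28 = 415 + 168 = 583
ΣP(Feb 2022)Q(Jan 2022) = 1×349 + 6×31 = 349 + 186 = 535
P = 583 / 535 × 100 = 108.9720
Fisher = √(L × P) = √(108.9720 × 108.9720) = 108.9720

108.97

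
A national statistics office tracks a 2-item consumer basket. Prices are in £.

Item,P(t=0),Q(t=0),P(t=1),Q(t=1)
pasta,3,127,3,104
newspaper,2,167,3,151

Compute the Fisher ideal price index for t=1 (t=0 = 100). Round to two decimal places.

Laspeyres component (base-period weights):
ΣP(t=1)Q(t=0) = 3×127 + 3×167 = 381 + 501 = 882
ΣP(t=0)Q(t=0) = 3×127 + 2×167 = 381 + 334 = 715
L = 882 / 715 × 100 = 123.3566
Paasche component (current-period weights):
ΣP(t=1)Q(t=1) = 3×104 + 3×151 = 312 + 453 = 765
ΣP(t=0)Q(t=1) = 3×104 + 2×151 = 312 + 302 = 614
P = 765 / 614 × 100 = 124.5928
Fisher = √(L × P) = √(123.3566 × 124.5928) = 123.9732

123.97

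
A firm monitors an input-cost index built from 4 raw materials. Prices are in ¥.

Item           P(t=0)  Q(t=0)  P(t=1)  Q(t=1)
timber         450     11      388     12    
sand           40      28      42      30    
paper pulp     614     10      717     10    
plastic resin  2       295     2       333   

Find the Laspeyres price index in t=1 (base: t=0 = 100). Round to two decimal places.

Laspeyres price index uses base-period quantities as weights.
ΣP(t=1)·Q(t=0) = 388×11 + 42×28 + 717×10 + 2×295 = 4268 + 1176 + 7170 + 590 = 13204
ΣP(t=0)·Q(t=0) = 450×11 + 40×28 + 614×10 + 2×295 = 4950 + 1120 + 6140 + 590 = 12800
Index = 13204 / 12800 × 100 = 103.1562

103.16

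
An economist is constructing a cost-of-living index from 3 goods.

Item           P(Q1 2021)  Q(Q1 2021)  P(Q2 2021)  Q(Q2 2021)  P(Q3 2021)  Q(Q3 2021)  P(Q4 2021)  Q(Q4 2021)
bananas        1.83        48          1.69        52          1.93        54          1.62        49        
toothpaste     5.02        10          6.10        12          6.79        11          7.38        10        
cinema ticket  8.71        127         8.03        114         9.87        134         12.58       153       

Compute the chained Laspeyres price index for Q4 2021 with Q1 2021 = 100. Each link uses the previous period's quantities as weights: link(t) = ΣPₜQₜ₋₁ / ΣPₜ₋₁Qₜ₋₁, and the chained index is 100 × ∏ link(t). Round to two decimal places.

140.03

Link Q1 2021→Q2 2021:
ΣP(Q2 2021)Q(Q1 2021) = 1.69×48 + 6.10×10 + 8.03×127 = 81.12 + 61 + 1019.81 = 1161.93
ΣP(Q1 2021)Q(Q1 2021) = 1.83×48 + 5.02×10 + 8.71×127 = 87.84 + 50.2 + 1106.17 = 1244.21
link = 1161.93/1244.21 = 0.933870
Link Q2 2021→Q3 2021:
ΣP(Q3 2021)Q(Q2 2021) = 1.93×52 + 6.79×12 + 9.87×114 = 100.36 + 81.48 + 1125.18 = 1307.02
ΣP(Q2 2021)Q(Q2 2021) = 1.69×52 + 6.10×12 + 8.03×114 = 87.88 + 73.2 + 915.42 = 1076.5
link = 1307.02/1076.5 = 1.214138
Link Q3 2021→Q4 2021:
ΣP(Q4 2021)Q(Q3 2021) = 1.62×54 + 7.38×11 + 12.58×134 = 87.48 + 81.18 + 1685.72 = 1854.38
ΣP(Q3 2021)Q(Q3 2021) = 1.93×54 + 6.79×11 + 9.87×134 = 104.22 + 74.69 + 1322.58 = 1501.49
link = 1854.38/1501.49 = 1.235027
Chained index = 100 × 0.933870 × 1.214138 × 1.235027 = 140.0331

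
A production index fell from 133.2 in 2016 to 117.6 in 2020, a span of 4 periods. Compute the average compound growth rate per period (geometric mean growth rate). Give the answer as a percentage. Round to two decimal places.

Growth factor = (117.6/133.2)^(1/4) = (0.882883)^(1/4) = 0.969339
Growth rate = 0.969339 − 1 = -0.030661 = -3.0661%

-3.07%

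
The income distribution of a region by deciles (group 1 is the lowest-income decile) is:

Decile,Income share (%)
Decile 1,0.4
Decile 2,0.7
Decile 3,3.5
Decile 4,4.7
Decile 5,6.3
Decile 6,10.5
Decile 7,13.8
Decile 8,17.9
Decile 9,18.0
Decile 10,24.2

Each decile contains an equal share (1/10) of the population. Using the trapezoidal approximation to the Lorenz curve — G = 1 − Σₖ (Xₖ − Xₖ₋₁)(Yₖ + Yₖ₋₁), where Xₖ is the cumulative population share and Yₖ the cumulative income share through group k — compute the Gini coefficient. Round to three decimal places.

Cumulative income shares Yₖ: 0.0040, 0.0110, 0.0460, 0.0930, 0.1560, 0.2610, 0.3990, 0.5780, 0.7580, 1.0000
Σ (Xₖ−Xₖ₋₁)(Yₖ+Yₖ₋₁) = (1/10)(0.0040+0.0000) + (1/10)(0.0110+0.0040) + (1/10)(0.0460+0.0110) + (1/10)(0.0930+0.0460) + (1/10)(0.1560+0.0930) + (1/10)(0.2610+0.1560) + (1/10)(0.3990+0.2610) + (1/10)(0.5780+0.3990) + (1/10)(0.7580+0.5780) + (1/10)(1.0000+0.7580)
  = 0.0004 + 0.0015 + 0.0057 + 0.0139 + 0.0249 + 0.0417 + 0.0660 + 0.0977 + 0.1336 + 0.1758 = 0.5612
G = 1 − 0.5612 = 0.4388

0.439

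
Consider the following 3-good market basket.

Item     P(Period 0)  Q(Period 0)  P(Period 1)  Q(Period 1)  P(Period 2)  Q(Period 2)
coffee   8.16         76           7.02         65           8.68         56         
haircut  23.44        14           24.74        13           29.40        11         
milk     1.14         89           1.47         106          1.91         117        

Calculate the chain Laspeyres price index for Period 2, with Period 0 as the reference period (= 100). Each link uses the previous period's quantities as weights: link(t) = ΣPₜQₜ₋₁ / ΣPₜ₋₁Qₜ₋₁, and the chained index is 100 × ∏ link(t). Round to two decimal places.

118.46

Link Period 0→Period 1:
ΣP(Period 1)Q(Period 0) = 7.02×76 + 24.74×14 + 1.47×89 = 533.52 + 346.36 + 130.83 = 1010.71
ΣP(Period 0)Q(Period 0) = 8.16×76 + 23.44×14 + 1.14×89 = 620.16 + 328.16 + 101.46 = 1049.78
link = 1010.71/1049.78 = 0.962783
Link Period 1→Period 2:
ΣP(Period 2)Q(Period 1) = 8.68×65 + 29.40×13 + 1.91×106 = 564.2 + 382.2 + 202.46 = 1148.86
ΣP(Period 1)Q(Period 1) = 7.02×65 + 24.74×13 + 1.47×106 = 456.3 + 321.62 + 155.82 = 933.74
link = 1148.86/933.74 = 1.230385
Chained index = 100 × 0.962783 × 1.230385 = 118.4594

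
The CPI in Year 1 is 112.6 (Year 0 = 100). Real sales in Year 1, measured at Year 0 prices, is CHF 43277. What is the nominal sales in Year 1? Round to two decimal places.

48729.90

Nominal = Real × (Index/100) = 43277 × (112.6/100)
        = 43277 × 1.126 = 48729.9020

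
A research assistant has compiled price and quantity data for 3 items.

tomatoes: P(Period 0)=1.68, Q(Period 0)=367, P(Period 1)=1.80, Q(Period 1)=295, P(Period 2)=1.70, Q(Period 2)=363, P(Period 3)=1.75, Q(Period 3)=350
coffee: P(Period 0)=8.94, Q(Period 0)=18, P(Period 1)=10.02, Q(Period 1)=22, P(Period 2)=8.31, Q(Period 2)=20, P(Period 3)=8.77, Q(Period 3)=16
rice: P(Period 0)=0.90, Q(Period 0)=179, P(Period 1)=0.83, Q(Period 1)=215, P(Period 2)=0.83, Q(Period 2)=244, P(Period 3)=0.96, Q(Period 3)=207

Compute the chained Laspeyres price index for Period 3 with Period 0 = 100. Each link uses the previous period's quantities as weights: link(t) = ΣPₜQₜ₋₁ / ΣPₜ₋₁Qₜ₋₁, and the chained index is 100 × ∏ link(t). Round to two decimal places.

103.68

Link Period 0→Period 1:
ΣP(Period 1)Q(Period 0) = 1.80×367 + 10.02×18 + 0.83×179 = 660.6 + 180.36 + 148.57 = 989.53
ΣP(Period 0)Q(Period 0) = 1.68×367 + 8.94×18 + 0.90×179 = 616.56 + 160.92 + 161.1 = 938.58
link = 989.53/938.58 = 1.054284
Link Period 1→Period 2:
ΣP(Period 2)Q(Period 1) = 1.70×295 + 8.31×22 + 0.83×215 = 501.5 + 182.82 + 178.45 = 862.77
ΣP(Period 1)Q(Period 1) = 1.80×295 + 10.02×22 + 0.83×215 = 531 + 220.44 + 178.45 = 929.89
link = 862.77/929.89 = 0.927819
Link Period 2→Period 3:
ΣP(Period 3)Q(Period 2) = 1.75×363 + 8.77×20 + 0.96×244 = 635.25 + 175.4 + 234.24 = 1044.89
ΣP(Period 2)Q(Period 2) = 1.70×363 + 8.31×20 + 0.83×244 = 617.1 + 166.2 + 202.52 = 985.82
link = 1044.89/985.82 = 1.059920
Chained index = 100 × 1.054284 × 0.927819 × 1.059920 = 103.6798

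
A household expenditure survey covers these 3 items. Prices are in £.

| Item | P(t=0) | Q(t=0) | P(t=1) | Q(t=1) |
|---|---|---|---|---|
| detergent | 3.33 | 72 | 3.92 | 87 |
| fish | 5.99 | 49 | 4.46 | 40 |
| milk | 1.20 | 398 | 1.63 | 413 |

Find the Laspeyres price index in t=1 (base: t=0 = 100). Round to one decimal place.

113.7

Laspeyres price index uses base-period quantities as weights.
ΣP(t=1)·Q(t=0) = 3.92×72 + 4.46×49 + 1.63×398 = 282.24 + 218.54 + 648.74 = 1149.52
ΣP(t=0)·Q(t=0) = 3.33×72 + 5.99×49 + 1.20×398 = 239.76 + 293.51 + 477.6 = 1010.87
Index = 1149.52 / 1010.87 × 100 = 113.7159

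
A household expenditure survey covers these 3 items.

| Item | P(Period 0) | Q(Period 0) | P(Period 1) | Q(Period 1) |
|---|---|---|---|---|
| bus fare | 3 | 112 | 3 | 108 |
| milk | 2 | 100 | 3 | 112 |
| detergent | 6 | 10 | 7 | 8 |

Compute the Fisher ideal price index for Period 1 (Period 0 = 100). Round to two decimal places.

Laspeyres component (base-period weights):
ΣP(Period 1)Q(Period 0) = 3×112 + 3×100 + 7×10 = 336 + 300 + 70 = 706
ΣP(Period 0)Q(Period 0) = 3×112 + 2×100 + 6×10 = 336 + 200 + 60 = 596
L = 706 / 596 × 100 = 118.4564
Paasche component (current-period weights):
ΣP(Period 1)Q(Period 1) = 3×108 + 3×112 + 7×8 = 324 + 336 + 56 = 716
ΣP(Period 0)Q(Period 1) = 3×108 + 2×112 + 6×8 = 324 + 224 + 48 = 596
P = 716 / 596 × 100 = 120.1342
Fisher = √(L × P) = √(118.4564 × 120.1342) = 119.2924

119.29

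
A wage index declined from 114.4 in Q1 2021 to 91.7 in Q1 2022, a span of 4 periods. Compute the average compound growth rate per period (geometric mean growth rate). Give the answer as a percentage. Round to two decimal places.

Growth factor = (91.7/114.4)^(1/4) = (0.801573)^(1/4) = 0.946206
Growth rate = 0.946206 − 1 = -0.053794 = -5.3794%

-5.38%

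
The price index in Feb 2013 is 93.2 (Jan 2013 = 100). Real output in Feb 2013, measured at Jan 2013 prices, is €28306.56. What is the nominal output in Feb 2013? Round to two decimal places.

26381.71

Nominal = Real × (Index/100) = 28306.56 × (93.2/100)
        = 28306.56 × 0.932 = 26381.7139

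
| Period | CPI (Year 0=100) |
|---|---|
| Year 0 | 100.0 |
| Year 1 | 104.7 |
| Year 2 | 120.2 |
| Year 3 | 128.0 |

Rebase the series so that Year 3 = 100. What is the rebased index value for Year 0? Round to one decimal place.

78.1

Rebased(Year 0) = 100.0 / 128.0 × 100 = 78.1250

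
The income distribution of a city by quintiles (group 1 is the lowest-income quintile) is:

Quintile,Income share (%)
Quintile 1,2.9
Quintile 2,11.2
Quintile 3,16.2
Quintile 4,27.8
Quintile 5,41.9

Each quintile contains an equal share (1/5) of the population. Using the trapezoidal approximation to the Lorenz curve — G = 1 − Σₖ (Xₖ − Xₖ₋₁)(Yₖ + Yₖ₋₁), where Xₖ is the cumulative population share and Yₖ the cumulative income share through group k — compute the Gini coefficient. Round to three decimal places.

Cumulative income shares Yₖ: 0.0290, 0.1410, 0.3030, 0.5810, 1.0000
Σ (Xₖ−Xₖ₋₁)(Yₖ+Yₖ₋₁) = (1/5)(0.0290+0.0000) + (1/5)(0.1410+0.0290) + (1/5)(0.3030+0.1410) + (1/5)(0.5810+0.3030) + (1/5)(1.0000+0.5810)
  = 0.0058 + 0.0340 + 0.0888 + 0.1768 + 0.3162 = 0.6216
G = 1 − 0.6216 = 0.3784

0.378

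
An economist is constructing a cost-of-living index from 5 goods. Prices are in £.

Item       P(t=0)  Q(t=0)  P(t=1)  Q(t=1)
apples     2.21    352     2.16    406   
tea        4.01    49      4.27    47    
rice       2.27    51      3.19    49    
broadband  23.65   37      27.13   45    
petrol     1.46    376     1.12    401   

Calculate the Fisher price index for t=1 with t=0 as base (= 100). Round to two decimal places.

101.86

Laspeyres component (base-period weights):
ΣP(t=1)Q(t=0) = 2.16×352 + 4.27×49 + 3.19×51 + 27.13×37 + 1.12×376 = 760.32 + 209.23 + 162.69 + 1003.81 + 421.12 = 2557.17
ΣP(t=0)Q(t=0) = 2.21×352 + 4.01×49 + 2.27×51 + 23.65×37 + 1.46×376 = 777.92 + 196.49 + 115.77 + 875.05 + 548.96 = 2514.19
L = 2557.17 / 2514.19 × 100 = 101.7095
Paasche component (current-period weights):
ΣP(t=1)Q(t=1) = 2.16×406 + 4.27×47 + 3.19×49 + 27.13×45 + 1.12×401 = 876.96 + 200.69 + 156.31 + 1220.85 + 449.12 = 2903.93
ΣP(t=0)Q(t=1) = 2.21×406 + 4.01×47 + 2.27×49 + 23.65×45 + 1.46×401 = 897.26 + 188.47 + 111.23 + 1064.25 + 585.46 = 2846.67
P = 2903.93 / 2846.67 × 100 = 102.0115
Fisher = √(L × P) = √(101.7095 × 102.0115) = 101.8604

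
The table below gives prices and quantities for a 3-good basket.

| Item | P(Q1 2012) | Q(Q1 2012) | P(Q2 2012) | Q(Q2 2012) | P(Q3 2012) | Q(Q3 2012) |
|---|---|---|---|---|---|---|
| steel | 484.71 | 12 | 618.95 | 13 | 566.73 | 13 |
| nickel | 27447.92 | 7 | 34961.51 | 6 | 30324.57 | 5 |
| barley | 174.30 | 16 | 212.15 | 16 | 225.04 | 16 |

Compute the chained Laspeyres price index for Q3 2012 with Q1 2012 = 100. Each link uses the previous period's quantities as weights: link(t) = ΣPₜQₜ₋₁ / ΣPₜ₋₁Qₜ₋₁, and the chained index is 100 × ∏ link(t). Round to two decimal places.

111.02

Link Q1 2012→Q2 2012:
ΣP(Q2 2012)Q(Q1 2012) = 618.95×12 + 34961.51×7 + 212.15×16 = 7427.4 + 244730.57 + 3394.4 = 255552.37
ΣP(Q1 2012)Q(Q1 2012) = 484.71×12 + 27447.92×7 + 174.30×16 = 5816.52 + 192135.44 + 2788.8 = 200740.76
link = 255552.37/200740.76 = 1.273047
Link Q2 2012→Q3 2012:
ΣP(Q3 2012)Q(Q2 2012) = 566.73×13 + 30324.57×6 + 225.04×16 = 7367.49 + 181947.42 + 3600.64 = 192915.55
ΣP(Q2 2012)Q(Q2 2012) = 618.95×13 + 34961.51×6 + 212.15×16 = 8046.35 + 209769.06 + 3394.4 = 221209.81
link = 192915.55/221209.81 = 0.872093
Chained index = 100 × 1.273047 × 0.872093 = 111.0215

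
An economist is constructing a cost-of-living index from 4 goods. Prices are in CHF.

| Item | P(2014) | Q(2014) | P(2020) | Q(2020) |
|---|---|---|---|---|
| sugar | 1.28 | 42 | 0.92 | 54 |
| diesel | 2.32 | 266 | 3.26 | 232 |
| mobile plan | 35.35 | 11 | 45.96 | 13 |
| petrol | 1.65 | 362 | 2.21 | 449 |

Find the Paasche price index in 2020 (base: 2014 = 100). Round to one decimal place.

132.5

Paasche price index uses current-period quantities as weights.
ΣP(2020)·Q(2020) = 0.92×54 + 3.26×232 + 45.96×13 + 2.21×449 = 49.68 + 756.32 + 597.48 + 992.29 = 2395.77
ΣP(2014)·Q(2020) = 1.28×54 + 2.32×232 + 35.35×13 + 1.65×449 = 69.12 + 538.24 + 459.55 + 740.85 = 1807.76
Index = 2395.77 / 1807.76 × 100 = 132.5270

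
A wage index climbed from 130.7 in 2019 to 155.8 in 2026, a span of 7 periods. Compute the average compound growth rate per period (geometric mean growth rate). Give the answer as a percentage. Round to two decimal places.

Growth factor = (155.8/130.7)^(1/7) = (1.192043)^(1/7) = 1.025413
Growth rate = 1.025413 − 1 = 0.025413 = 2.5413%

2.54%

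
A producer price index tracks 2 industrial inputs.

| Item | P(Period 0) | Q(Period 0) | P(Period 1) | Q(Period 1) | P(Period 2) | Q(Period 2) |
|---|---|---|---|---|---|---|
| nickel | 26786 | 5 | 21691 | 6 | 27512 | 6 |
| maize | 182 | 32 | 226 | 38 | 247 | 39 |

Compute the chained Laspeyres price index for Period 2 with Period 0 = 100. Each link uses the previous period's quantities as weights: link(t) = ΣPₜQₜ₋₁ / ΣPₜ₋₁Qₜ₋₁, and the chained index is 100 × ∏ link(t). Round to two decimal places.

Link Period 0→Period 1:
ΣP(Period 1)Q(Period 0) = 21691×5 + 226×32 = 108455 + 7232 = 115687
ΣP(Period 0)Q(Period 0) = 26786×5 + 182×32 = 133930 + 5824 = 139754
link = 115687/139754 = 0.827790
Link Period 1→Period 2:
ΣP(Period 2)Q(Period 1) = 27512×6 + 247×38 = 165072 + 9386 = 174458
ΣP(Period 1)Q(Period 1) = 21691×6 + 226×38 = 130146 + 8588 = 138734
link = 174458/138734 = 1.257500
Chained index = 100 × 0.827790 × 1.257500 = 104.0946

104.09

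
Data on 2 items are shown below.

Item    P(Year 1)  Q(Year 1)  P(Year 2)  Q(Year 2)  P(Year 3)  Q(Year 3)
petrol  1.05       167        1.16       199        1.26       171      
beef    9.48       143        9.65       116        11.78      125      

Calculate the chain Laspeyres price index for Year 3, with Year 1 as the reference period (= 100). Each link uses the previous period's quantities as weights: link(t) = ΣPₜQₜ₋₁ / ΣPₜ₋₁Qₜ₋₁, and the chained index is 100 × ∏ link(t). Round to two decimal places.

123.11

Link Year 1→Year 2:
ΣP(Year 2)Q(Year 1) = 1.16×167 + 9.65×143 = 193.72 + 1379.95 = 1573.67
ΣP(Year 1)Q(Year 1) = 1.05×167 + 9.48×143 = 175.35 + 1355.64 = 1530.99
link = 1573.67/1530.99 = 1.027877
Link Year 2→Year 3:
ΣP(Year 3)Q(Year 2) = 1.26×199 + 11.78×116 = 250.74 + 1366.48 = 1617.22
ΣP(Year 2)Q(Year 2) = 1.16×199 + 9.65×116 = 230.84 + 1119.4 = 1350.24
link = 1617.22/1350.24 = 1.197728
Chained index = 100 × 1.027877 × 1.197728 = 123.1117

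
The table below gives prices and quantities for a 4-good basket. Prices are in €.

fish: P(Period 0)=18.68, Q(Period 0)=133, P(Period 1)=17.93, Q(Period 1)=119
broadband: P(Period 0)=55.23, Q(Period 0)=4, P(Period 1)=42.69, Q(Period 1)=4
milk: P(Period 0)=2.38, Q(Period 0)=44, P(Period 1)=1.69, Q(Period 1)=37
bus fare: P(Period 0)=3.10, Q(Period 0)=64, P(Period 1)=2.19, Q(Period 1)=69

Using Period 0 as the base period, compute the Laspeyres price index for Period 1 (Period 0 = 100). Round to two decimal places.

92.07

Laspeyres price index uses base-period quantities as weights.
ΣP(Period 1)·Q(Period 0) = 17.93×133 + 42.69×4 + 1.69×44 + 2.19×64 = 2384.69 + 170.76 + 74.36 + 140.16 = 2769.97
ΣP(Period 0)·Q(Period 0) = 18.68×133 + 55.23×4 + 2.38×44 + 3.10×64 = 2484.44 + 220.92 + 104.72 + 198.4 = 3008.48
Index = 2769.97 / 3008.48 × 100 = 92.0721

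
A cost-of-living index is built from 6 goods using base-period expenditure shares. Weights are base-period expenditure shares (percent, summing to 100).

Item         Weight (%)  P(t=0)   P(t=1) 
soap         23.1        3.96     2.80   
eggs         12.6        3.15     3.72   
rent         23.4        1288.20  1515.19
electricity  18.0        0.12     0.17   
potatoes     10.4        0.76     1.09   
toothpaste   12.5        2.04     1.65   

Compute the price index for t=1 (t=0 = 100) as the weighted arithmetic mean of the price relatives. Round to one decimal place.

109.3

soap: 23.1 × (2.80/3.96) = 23.1 × 0.707071 = 16.3333
eggs: 12.6 × (3.72/3.15) = 12.6 × 1.180952 = 14.8800
rent: 23.4 × (1515.19/1288.20) = 23.4 × 1.176207 = 27.5232
electricity: 18.0 × (0.17/0.12) = 18.0 × 1.416667 = 25.5000
potatoes: 10.4 × (1.09/0.76) = 10.4 × 1.434211 = 14.9158
toothpaste: 12.5 × (1.65/2.04) = 12.5 × 0.808824 = 10.1103
Index = Σ wᵢ·(p₁ᵢ/p₀ᵢ) = 16.3333 + 14.8800 + 27.5232 + 25.5000 + 14.9158 + 10.1103 = 109.2627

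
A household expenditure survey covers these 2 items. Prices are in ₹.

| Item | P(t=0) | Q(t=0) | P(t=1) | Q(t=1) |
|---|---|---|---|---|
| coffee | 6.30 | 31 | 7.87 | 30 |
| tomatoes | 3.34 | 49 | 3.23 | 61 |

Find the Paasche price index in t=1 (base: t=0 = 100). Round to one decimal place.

110.3

Paasche price index uses current-period quantities as weights.
ΣP(t=1)·Q(t=1) = 7.87×30 + 3.23×61 = 236.1 + 197.03 = 433.13
ΣP(t=0)·Q(t=1) = 6.30×30 + 3.34×61 = 189 + 203.74 = 392.74
Index = 433.13 / 392.74 × 100 = 110.2842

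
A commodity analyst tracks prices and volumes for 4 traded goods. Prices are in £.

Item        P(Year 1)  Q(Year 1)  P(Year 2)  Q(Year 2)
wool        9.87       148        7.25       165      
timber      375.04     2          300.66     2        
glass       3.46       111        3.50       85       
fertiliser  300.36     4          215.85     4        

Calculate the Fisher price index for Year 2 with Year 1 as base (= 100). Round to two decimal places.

Laspeyres component (base-period weights):
ΣP(Year 2)Q(Year 1) = 7.25×148 + 300.66×2 + 3.50×111 + 215.85×4 = 1073 + 601.32 + 388.5 + 863.4 = 2926.22
ΣP(Year 1)Q(Year 1) = 9.87×148 + 375.04×2 + 3.46×111 + 300.36×4 = 1460.76 + 750.08 + 384.06 + 1201.44 = 3796.34
L = 2926.22 / 3796.34 × 100 = 77.0800
Paasche component (current-period weights):
ΣP(Year 2)Q(Year 2) = 7.25×165 + 300.66×2 + 3.50×85 + 215.85×4 = 1196.25 + 601.32 + 297.5 + 863.4 = 2958.47
ΣP(Year 1)Q(Year 2) = 9.87×165 + 375.04×2 + 3.46×85 + 300.36×4 = 1628.55 + 750.08 + 294.1 + 1201.44 = 3874.17
P = 2958.47 / 3874.17 × 100 = 76.3640
Fisher = √(L × P) = √(77.0800 × 76.3640) = 76.7212

76.72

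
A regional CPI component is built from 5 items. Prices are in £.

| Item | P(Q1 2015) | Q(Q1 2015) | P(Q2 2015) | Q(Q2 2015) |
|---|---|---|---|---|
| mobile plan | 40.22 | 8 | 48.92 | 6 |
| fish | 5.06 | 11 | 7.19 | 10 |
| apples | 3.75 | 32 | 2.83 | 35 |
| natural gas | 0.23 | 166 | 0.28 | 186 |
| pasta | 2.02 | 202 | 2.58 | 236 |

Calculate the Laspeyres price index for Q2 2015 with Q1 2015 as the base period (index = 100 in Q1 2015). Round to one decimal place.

Laspeyres price index uses base-period quantities as weights.
ΣP(Q2 2015)·Q(Q1 2015) = 48.92×8 + 7.19×11 + 2.83×32 + 0.28×166 + 2.58×202 = 391.36 + 79.09 + 90.56 + 46.48 + 521.16 = 1128.65
ΣP(Q1 2015)·Q(Q1 2015) = 40.22×8 + 5.06×11 + 3.75×32 + 0.23×166 + 2.02×202 = 321.76 + 55.66 + 120 + 38.18 + 408.04 = 943.64
Index = 1128.65 / 943.64 × 100 = 119.6060

119.6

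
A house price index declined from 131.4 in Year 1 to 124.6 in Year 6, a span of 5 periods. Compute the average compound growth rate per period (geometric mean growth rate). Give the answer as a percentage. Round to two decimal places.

-1.06%

Growth factor = (124.6/131.4)^(1/5) = (0.948250)^(1/5) = 0.989429
Growth rate = 0.989429 − 1 = -0.010571 = -1.0571%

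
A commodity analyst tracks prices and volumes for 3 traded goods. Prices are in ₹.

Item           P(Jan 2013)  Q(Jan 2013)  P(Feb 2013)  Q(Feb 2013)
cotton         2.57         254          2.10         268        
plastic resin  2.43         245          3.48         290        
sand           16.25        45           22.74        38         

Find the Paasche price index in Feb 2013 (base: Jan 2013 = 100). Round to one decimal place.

Paasche price index uses current-period quantities as weights.
ΣP(Feb 2013)·Q(Feb 2013) = 2.10×268 + 3.48×290 + 22.74×38 = 562.8 + 1009.2 + 864.12 = 2436.12
ΣP(Jan 2013)·Q(Feb 2013) = 2.57×268 + 2.43×290 + 16.25×38 = 688.76 + 704.7 + 617.5 = 2010.96
Index = 2436.12 / 2010.96 × 100 = 121.1421

121.1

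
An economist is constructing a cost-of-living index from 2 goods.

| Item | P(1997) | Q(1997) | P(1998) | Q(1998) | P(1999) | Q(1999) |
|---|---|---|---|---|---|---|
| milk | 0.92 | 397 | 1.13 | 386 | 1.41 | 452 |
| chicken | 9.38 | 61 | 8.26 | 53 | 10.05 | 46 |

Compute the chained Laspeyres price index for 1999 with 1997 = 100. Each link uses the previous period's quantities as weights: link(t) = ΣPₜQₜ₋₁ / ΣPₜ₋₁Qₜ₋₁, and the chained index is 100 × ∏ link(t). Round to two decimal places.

125.20

Link 1997→1998:
ΣP(1998)Q(1997) = 1.13×397 + 8.26×61 = 448.61 + 503.86 = 952.47
ΣP(1997)Q(1997) = 0.92×397 + 9.38×61 = 365.24 + 572.18 = 937.42
link = 952.47/937.42 = 1.016055
Link 1998→1999:
ΣP(1999)Q(1998) = 1.41×386 + 10.05×53 = 544.26 + 532.65 = 1076.91
ΣP(1998)Q(1998) = 1.13×386 + 8.26×53 = 436.18 + 437.78 = 873.96
link = 1076.91/873.96 = 1.232219
Chained index = 100 × 1.016055 × 1.232219 = 125.2002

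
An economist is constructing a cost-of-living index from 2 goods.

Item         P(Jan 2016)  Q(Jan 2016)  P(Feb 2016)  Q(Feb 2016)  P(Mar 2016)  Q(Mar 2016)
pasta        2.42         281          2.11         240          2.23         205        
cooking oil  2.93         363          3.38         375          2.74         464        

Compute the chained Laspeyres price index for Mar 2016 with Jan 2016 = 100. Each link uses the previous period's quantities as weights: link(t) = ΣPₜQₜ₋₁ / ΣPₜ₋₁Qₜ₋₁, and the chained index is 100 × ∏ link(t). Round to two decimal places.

Link Jan 2016→Feb 2016:
ΣP(Feb 2016)Q(Jan 2016) = 2.11×281 + 3.38×363 = 592.91 + 1226.94 = 1819.85
ΣP(Jan 2016)Q(Jan 2016) = 2.42×281 + 2.93×363 = 680.02 + 1063.59 = 1743.61
link = 1819.85/1743.61 = 1.043725
Link Feb 2016→Mar 2016:
ΣP(Mar 2016)Q(Feb 2016) = 2.23×240 + 2.74×375 = 535.2 + 1027.5 = 1562.7
ΣP(Feb 2016)Q(Feb 2016) = 2.11×240 + 3.38×375 = 506.4 + 1267.5 = 1773.9
link = 1562.7/1773.9 = 0.880940
Chained index = 100 × 1.043725 × 0.880940 = 91.9460

91.95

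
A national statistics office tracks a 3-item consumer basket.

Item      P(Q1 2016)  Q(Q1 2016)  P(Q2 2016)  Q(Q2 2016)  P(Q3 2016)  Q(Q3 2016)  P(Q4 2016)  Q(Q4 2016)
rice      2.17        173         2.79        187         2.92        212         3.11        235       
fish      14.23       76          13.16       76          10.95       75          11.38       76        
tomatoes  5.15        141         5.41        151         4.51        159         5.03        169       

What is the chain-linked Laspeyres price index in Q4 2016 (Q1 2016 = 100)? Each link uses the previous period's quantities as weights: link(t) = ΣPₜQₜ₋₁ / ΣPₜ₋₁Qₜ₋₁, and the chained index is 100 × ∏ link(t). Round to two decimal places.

Link Q1 2016→Q2 2016:
ΣP(Q2 2016)Q(Q1 2016) = 2.79×173 + 13.16×76 + 5.41×141 = 482.67 + 1000.16 + 762.81 = 2245.64
ΣP(Q1 2016)Q(Q1 2016) = 2.17×173 + 14.23×76 + 5.15×141 = 375.41 + 1081.48 + 726.15 = 2183.04
link = 2245.64/2183.04 = 1.028676
Link Q2 2016→Q3 2016:
ΣP(Q3 2016)Q(Q2 2016) = 2.92×187 + 10.95×76 + 4.51×151 = 546.04 + 832.2 + 681.01 = 2059.25
ΣP(Q2 2016)Q(Q2 2016) = 2.79×187 + 13.16×76 + 5.41×151 = 521.73 + 1000.16 + 816.91 = 2338.8
link = 2059.25/2338.8 = 0.880473
Link Q3 2016→Q4 2016:
ΣP(Q4 2016)Q(Q3 2016) = 3.11×212 + 11.38×75 + 5.03×159 = 659.32 + 853.5 + 799.77 = 2312.59
ΣP(Q3 2016)Q(Q3 2016) = 2.92×212 + 10.95×75 + 4.51×159 = 619.04 + 821.25 + 717.09 = 2157.38
link = 2312.59/2157.38 = 1.071944
Chained index = 100 × 1.028676 × 0.880473 × 1.071944 = 97.0882

97.09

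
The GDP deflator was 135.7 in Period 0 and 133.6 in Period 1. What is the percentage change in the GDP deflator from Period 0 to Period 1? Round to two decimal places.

Change = (133.6 − 135.7) / 135.7 × 100
       = -2.1 / 135.7 × 100 = -1.5475%

-1.55%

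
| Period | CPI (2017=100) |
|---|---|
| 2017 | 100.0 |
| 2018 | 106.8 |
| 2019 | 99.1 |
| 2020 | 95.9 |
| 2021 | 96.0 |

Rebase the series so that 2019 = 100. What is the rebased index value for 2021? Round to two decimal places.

96.87

Rebased(2021) = 96.0 / 99.1 × 100 = 96.8718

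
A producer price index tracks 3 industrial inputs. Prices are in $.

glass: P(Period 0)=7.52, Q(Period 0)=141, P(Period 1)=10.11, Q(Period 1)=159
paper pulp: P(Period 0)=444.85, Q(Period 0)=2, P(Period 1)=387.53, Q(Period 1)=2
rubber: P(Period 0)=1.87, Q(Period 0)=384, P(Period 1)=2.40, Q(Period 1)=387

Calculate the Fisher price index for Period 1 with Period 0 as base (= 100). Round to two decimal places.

Laspeyres component (base-period weights):
ΣP(Period 1)Q(Period 0) = 10.11×141 + 387.53×2 + 2.40×384 = 1425.51 + 775.06 + 921.6 = 3122.17
ΣP(Period 0)Q(Period 0) = 7.52×141 + 444.85×2 + 1.87×384 = 1060.32 + 889.7 + 718.08 = 2668.1
L = 3122.17 / 2668.1 × 100 = 117.0185
Paasche component (current-period weights):
ΣP(Period 1)Q(Period 1) = 10.11×159 + 387.53×2 + 2.40×387 = 1607.49 + 775.06 + 928.8 = 3311.35
ΣP(Period 0)Q(Period 1) = 7.52×159 + 444.85×2 + 1.87×387 = 1195.68 + 889.7 + 723.69 = 2809.07
P = 3311.35 / 2809.07 × 100 = 117.8807
Fisher = √(L × P) = √(117.0185 × 117.8807) = 117.4488

117.45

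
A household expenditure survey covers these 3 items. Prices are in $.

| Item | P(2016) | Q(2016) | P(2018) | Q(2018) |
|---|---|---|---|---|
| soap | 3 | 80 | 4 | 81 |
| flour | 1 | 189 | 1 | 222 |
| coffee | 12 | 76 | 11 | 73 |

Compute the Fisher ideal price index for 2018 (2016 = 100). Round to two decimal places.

Laspeyres component (base-period weights):
ΣP(2018)Q(2016) = 4×80 + 1×189 + 11×76 = 320 + 189 + 836 = 1345
ΣP(2016)Q(2016) = 3×80 + 1×189 + 12×76 = 240 + 189 + 912 = 1341
L = 1345 / 1341 × 100 = 100.2983
Paasche component (current-period weights):
ΣP(2018)Q(2018) = 4×81 + 1×222 + 11×73 = 324 + 222 + 803 = 1349
ΣP(2016)Q(2018) = 3×81 + 1×222 + 12×73 = 243 + 222 + 876 = 1341
P = 1349 / 1341 × 100 = 100.5966
Fisher = √(L × P) = √(100.2983 × 100.5966) = 100.4473

100.45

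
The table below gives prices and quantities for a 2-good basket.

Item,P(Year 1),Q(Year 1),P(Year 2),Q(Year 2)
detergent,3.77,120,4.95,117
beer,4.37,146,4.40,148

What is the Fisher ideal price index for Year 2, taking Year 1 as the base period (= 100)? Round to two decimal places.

Laspeyres component (base-period weights):
ΣP(Year 2)Q(Year 1) = 4.95×120 + 4.40×146 = 594 + 642.4 = 1236.4
ΣP(Year 1)Q(Year 1) = 3.77×120 + 4.37×146 = 452.4 + 638.02 = 1090.42
L = 1236.4 / 1090.42 × 100 = 113.3875
Paasche component (current-period weights):
ΣP(Year 2)Q(Year 2) = 4.95×117 + 4.40×148 = 579.15 + 651.2 = 1230.35
ΣP(Year 1)Q(Year 2) = 3.77×117 + 4.37×148 = 441.09 + 646.76 = 1087.85
P = 1230.35 / 1087.85 × 100 = 113.0992
Fisher = √(L × P) = √(113.3875 × 113.0992) = 113.2433

113.24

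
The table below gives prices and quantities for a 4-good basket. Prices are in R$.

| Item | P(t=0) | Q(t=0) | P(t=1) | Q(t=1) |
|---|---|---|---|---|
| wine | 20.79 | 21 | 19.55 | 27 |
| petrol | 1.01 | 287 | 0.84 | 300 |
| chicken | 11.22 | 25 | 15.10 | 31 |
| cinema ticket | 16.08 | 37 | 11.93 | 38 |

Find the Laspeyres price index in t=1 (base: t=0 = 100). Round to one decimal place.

91.8

Laspeyres price index uses base-period quantities as weights.
ΣP(t=1)·Q(t=0) = 19.55×21 + 0.84×287 + 15.10×25 + 11.93×37 = 410.55 + 241.08 + 377.5 + 441.41 = 1470.54
ΣP(t=0)·Q(t=0) = 20.79×21 + 1.01×287 + 11.22×25 + 16.08×37 = 436.59 + 289.87 + 280.5 + 594.96 = 1601.92
Index = 1470.54 / 1601.92 × 100 = 91.7986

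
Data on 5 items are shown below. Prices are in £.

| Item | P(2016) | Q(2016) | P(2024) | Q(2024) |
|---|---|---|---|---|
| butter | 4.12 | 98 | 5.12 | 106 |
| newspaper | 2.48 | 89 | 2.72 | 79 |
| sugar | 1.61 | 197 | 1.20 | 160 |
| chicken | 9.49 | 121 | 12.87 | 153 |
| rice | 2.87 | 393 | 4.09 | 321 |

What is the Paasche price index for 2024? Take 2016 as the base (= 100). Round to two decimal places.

129.67

Paasche price index uses current-period quantities as weights.
ΣP(2024)·Q(2024) = 5.12×106 + 2.72×79 + 1.20×160 + 12.87×153 + 4.09×321 = 542.72 + 214.88 + 192 + 1969.11 + 1312.89 = 4231.6
ΣP(2016)·Q(2024) = 4.12×106 + 2.48×79 + 1.61×160 + 9.49×153 + 2.87×321 = 436.72 + 195.92 + 257.6 + 1451.97 + 921.27 = 3263.48
Index = 4231.6 / 3263.48 × 100 = 129.6653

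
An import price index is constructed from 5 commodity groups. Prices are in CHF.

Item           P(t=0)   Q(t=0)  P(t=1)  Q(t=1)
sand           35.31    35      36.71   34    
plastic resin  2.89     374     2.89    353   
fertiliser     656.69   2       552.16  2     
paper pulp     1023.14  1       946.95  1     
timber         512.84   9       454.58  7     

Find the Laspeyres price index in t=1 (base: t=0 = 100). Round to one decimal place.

Laspeyres price index uses base-period quantities as weights.
ΣP(t=1)·Q(t=0) = 36.71×35 + 2.89×374 + 552.16×2 + 946.95×1 + 454.58×9 = 1284.85 + 1080.86 + 1104.32 + 946.95 + 4091.22 = 8508.2
ΣP(t=0)·Q(t=0) = 35.31×35 + 2.89×374 + 656.69×2 + 1023.14×1 + 512.84×9 = 1235.85 + 1080.86 + 1313.38 + 1023.14 + 4615.56 = 9268.79
Index = 8508.2 / 9268.79 × 100 = 91.7941

91.8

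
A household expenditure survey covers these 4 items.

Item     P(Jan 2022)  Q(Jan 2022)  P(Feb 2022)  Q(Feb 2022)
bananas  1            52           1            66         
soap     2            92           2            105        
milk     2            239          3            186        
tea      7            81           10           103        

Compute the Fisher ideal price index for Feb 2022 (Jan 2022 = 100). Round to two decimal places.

Laspeyres component (base-period weights):
ΣP(Feb 2022)Q(Jan 2022) = 1×52 + 2×92 + 3×239 + 10×81 = 52 + 184 + 717 + 810 = 1763
ΣP(Jan 2022)Q(Jan 2022) = 1×52 + 2×92 + 2×239 + 7×81 = 52 + 184 + 478 + 567 = 1281
L = 1763 / 1281 × 100 = 137.6269
Paasche component (current-period weights):
ΣP(Feb 2022)Q(Feb 2022) = 1×66 + 2×105 + 3×186 + 10×103 = 66 + 210 + 558 + 1030 = 1864
ΣP(Jan 2022)Q(Feb 2022) = 1×66 + 2×105 + 2×186 + 7×103 = 66 + 210 + 372 + 721 = 1369
P = 1864 / 1369 × 100 = 136.1578
Fisher = √(L × P) = √(137.6269 × 136.1578) = 136.8903

136.89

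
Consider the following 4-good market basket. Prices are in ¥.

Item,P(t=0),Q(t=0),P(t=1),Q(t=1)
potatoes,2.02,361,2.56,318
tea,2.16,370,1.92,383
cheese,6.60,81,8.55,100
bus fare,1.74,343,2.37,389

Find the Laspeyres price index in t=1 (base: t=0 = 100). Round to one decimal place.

118.1

Laspeyres price index uses base-period quantities as weights.
ΣP(t=1)·Q(t=0) = 2.56×361 + 1.92×370 + 8.55×81 + 2.37×343 = 924.16 + 710.4 + 692.55 + 812.91 = 3140.02
ΣP(t=0)·Q(t=0) = 2.02×361 + 2.16×370 + 6.60×81 + 1.74×343 = 729.22 + 799.2 + 534.6 + 596.82 = 2659.84
Index = 3140.02 / 2659.84 × 100 = 118.0530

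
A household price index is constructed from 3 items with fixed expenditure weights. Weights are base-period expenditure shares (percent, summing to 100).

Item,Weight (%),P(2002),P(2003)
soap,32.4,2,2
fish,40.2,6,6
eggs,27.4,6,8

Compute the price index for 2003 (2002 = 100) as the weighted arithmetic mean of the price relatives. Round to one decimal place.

109.1

soap: 32.4 × (2/2) = 32.4 × 1.000000 = 32.4000
fish: 40.2 × (6/6) = 40.2 × 1.000000 = 40.2000
eggs: 27.4 × (8/6) = 27.4 × 1.333333 = 36.5333
Index = Σ wᵢ·(p₁ᵢ/p₀ᵢ) = 32.4000 + 40.2000 + 36.5333 = 109.1333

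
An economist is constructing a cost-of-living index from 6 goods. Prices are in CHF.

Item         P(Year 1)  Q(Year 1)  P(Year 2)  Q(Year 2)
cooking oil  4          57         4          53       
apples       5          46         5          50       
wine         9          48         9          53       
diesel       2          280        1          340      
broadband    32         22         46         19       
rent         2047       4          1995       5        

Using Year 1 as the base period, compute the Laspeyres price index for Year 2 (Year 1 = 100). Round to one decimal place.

Laspeyres price index uses base-period quantities as weights.
ΣP(Year 2)·Q(Year 1) = 4×57 + 5×46 + 9×48 + 1×280 + 46×22 + 1995×4 = 228 + 230 + 432 + 280 + 1012 + 7980 = 10162
ΣP(Year 1)·Q(Year 1) = 4×57 + 5×46 + 9×48 + 2×280 + 32×22 + 2047×4 = 228 + 230 + 432 + 560 + 704 + 8188 = 10342
Index = 10162 / 10342 × 100 = 98.2595

98.3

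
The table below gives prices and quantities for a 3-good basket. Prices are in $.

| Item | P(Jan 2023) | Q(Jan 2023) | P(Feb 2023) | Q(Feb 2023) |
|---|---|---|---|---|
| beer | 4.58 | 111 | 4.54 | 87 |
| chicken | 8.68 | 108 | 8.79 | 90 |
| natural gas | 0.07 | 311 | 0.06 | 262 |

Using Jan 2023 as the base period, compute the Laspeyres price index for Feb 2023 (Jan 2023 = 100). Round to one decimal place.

100.3

Laspeyres price index uses base-period quantities as weights.
ΣP(Feb 2023)·Q(Jan 2023) = 4.54×111 + 8.79×108 + 0.06×311 = 503.94 + 949.32 + 18.66 = 1471.92
ΣP(Jan 2023)·Q(Jan 2023) = 4.58×111 + 8.68×108 + 0.07×311 = 508.38 + 937.44 + 21.77 = 1467.59
Index = 1471.92 / 1467.59 × 100 = 100.2950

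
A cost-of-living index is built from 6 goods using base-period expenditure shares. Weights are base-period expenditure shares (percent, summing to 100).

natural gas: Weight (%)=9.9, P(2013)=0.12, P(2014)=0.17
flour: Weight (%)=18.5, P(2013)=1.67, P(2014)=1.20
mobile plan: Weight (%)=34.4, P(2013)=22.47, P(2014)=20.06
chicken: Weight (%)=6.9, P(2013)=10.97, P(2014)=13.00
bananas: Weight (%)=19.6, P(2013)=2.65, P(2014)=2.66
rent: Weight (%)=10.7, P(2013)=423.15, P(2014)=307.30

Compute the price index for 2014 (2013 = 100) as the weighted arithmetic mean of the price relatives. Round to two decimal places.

93.65

natural gas: 9.9 × (0.17/0.12) = 9.9 × 1.416667 = 14.0250
flour: 18.5 × (1.20/1.67) = 18.5 × 0.718563 = 13.2934
mobile plan: 34.4 × (20.06/22.47) = 34.4 × 0.892746 = 30.7105
chicken: 6.9 × (13.00/10.97) = 6.9 × 1.185050 = 8.1768
bananas: 19.6 × (2.66/2.65) = 19.6 × 1.003774 = 19.6740
rent: 10.7 × (307.30/423.15) = 10.7 × 0.726220 = 7.7706
Index = Σ wᵢ·(p₁ᵢ/p₀ᵢ) = 14.0250 + 13.2934 + 30.7105 + 8.1768 + 19.6740 + 7.7706 = 93.6502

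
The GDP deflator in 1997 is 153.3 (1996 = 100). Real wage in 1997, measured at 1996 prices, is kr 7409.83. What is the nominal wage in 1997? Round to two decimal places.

Nominal = Real × (Index/100) = 7409.83 × (153.3/100)
        = 7409.83 × 1.533 = 11359.2694

11359.27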